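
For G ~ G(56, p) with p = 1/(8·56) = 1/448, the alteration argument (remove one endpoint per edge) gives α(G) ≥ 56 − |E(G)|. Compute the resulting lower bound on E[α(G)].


E[|E(G)|] = C(56, 2)·p = 1540 · (1/448) = 55/16.
E[α(G)] ≥ n − E[|E(G)|] = 56 − 55/16 = 841/16.
Numerically: ≈ 52.5625.
(This is only a lower bound; the true E[α(G)] may be larger.)

E[α(G)] ≥ 841/16 ≈ 52.5625.


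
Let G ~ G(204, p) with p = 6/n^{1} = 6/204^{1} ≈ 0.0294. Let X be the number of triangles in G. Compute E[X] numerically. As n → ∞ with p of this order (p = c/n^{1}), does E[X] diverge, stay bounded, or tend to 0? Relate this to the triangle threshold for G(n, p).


Number of potential triangles: C(204, 3) = 1394204.
Each occurs with probability p³ ≈ (0.0294)³ ≈ 2.54427e-05.
By linearity: E[X] = C(204, 3)·p³ ≈ 1394204 · 2.54427e-05 ≈ 35.472.
Here α = 1, so p = 6/n is exactly at the triangle threshold p ~ 1/n. Asymptotically E[X] → c³/6 = 6³/6 = 36 ≈ 36.000, a bounded constant. In this regime the triangle count is asymptotically Poisson(c³/6).

E[X] ≈ 35.472; in regime p = Θ(1/n^{1}) E[X] stays bounded (at the triangle threshold p ~ 1/n).


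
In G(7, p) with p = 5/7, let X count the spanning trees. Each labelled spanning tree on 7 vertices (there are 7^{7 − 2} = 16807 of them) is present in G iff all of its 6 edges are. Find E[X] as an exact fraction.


K_7 has 7^{7 − 2} = 16807 labelled spanning trees.
For each such spanning tree H, let X_H = 1 if all 6 edges of H are present in G. Then P[X_H = 1] = p^{6} = (5/7)^{6} = 15625/117649.
Summing the indicators: E[X] = Σ_H E[X_H] = 16807 · p^{6} = 16807 · 15625/117649 = 15625/7.
Numerically: E[X] ≈ 2232.14.

E[X] = 16807 · (5/7)^{6} = 15625/7 ≈ 2232.14.


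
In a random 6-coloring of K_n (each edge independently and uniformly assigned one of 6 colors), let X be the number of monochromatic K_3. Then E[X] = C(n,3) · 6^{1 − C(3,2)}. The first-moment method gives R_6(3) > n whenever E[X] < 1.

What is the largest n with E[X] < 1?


We need C(n, 3) · 6^{1 − 3} < 1, i.e. C(n, 3) < 6^{3 − 1} = 36.
Check values of n near the boundary:
  n = 3: C(3, 3) = 1; 1 < 36? YES
  n = 4: C(4, 3) = 4; 4 < 36? YES
  n = 5: C(5, 3) = 10; 10 < 36? YES
  n = 6: C(6, 3) = 20; 20 < 36? YES
  n = 7: C(7, 3) = 35; 35 < 36? YES
  n = 8: C(8, 3) = 56; 56 < 36? NO
  n = 9: C(9, 3) = 84; 84 < 36? NO
The largest n with C(n, 3) < 36 is n = 7 (where E[X] = 35/36 ≈ 0.97222). Hence R_6(3) > 7, i.e. R_6(3) ≥ 8.

Largest n = 7; hence R_6(3) > 7.


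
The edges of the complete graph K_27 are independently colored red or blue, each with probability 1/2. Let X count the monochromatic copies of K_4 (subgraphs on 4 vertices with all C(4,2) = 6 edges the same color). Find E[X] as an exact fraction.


Let X = Σ_S X_S over the C(27, 4) = 17550 subsets S of size 4, where X_S = 1 if the K_4 on S is monochromatic.
For a fixed S, the K_4 on S has C(4, 2) = 6 edges. P[all 6 edges red] = (1/2)^6, and likewise for blue, so P[monochromatic] = 2·(1/2)^6 = 2^{1 − 6} = 1/32.
By linearity: E[X] = C(27, 4) · 2^{1 − 6} = 17550 · 1/32 = 8775/16.
Numerically: E[X] ≈ 548.4375.

E[X] = C(27,4)·2^(1−C(4,2)) = 8775/16 ≈ 548.4375.


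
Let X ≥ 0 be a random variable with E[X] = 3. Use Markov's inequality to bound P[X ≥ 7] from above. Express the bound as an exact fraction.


μ = E[X] = 3, a = 7.
Markov: P[X ≥ 7] ≤ μ/a = (3)/7 = 3/7.
Numerically: ≈ 0.428571.
(Since a = 7 > μ = 3.000000, the bound 3/7 is < 1 and informative.)

P[X ≥ 7] ≤ 3/7 ≈ 0.428571.


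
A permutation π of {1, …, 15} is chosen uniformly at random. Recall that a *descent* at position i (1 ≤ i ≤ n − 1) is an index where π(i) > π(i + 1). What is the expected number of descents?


Write X = Σ X_I over i = 1, …, 14, with X_I the indicator of one descent.
There are 14 indicators.
For each fixed i, the pair (π(i), π(i+1)) is a uniformly random ordered pair of distinct values from {1, …, 15}; by symmetry P[π(i) > π(i+1)] = 1/2.
By linearity: E[X] = 14 · (1/2) = (15 − 1) · (1/2) = 7 ≈ 7.000.

E[X] = 7 = 7.000.


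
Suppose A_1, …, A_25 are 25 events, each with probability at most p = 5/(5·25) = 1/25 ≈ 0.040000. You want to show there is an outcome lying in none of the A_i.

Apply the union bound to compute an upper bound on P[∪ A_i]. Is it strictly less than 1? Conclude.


Union bound: P[∪_{i=1}^{25} A_i] ≤ Σ_i P[A_i] ≤ 25·p = 25·(1/25) = 1.
Numerically: 1 ≈ 1.000000.
Is 1 < 1? NO.
Since the bound 1 is ≥ 1, the union bound is uninformative here; it does NOT by itself certify existence.

25·p = 1 ≈ 1.000000; existence NOT certified by the union bound.


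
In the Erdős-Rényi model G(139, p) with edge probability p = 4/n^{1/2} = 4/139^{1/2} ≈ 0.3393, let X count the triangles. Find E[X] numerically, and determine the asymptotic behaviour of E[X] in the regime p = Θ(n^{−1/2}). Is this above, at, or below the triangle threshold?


Number of potential triangles: C(139, 3) = 437989.
Each occurs with probability p³ ≈ (0.3393)³ ≈ 3.905330e-02.
By linearity: E[X] = C(139, 3)·p³ ≈ 437989 · 3.905330e-02 ≈ 17104.9172.
Since α = 1/2 < 1, p = c/n^{1/2} ≫ 1/n is above the triangle threshold p ~ 1/n. Asymptotically E[X] ~ (c³/6)·n^{3(1−α)} = (4³/6)·n^{1.5} → ∞; triangles are abundant w.h.p.

E[X] ≈ 17104.9172; in regime p = Θ(1/n^{1/2}) E[X] diverges (above the triangle threshold p ~ 1/n).


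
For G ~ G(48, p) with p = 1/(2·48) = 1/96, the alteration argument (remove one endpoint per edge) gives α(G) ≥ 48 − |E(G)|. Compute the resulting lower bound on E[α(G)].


E[|E(G)|] = C(48, 2)·p = 1128 · (1/96) = 47/4.
E[α(G)] ≥ n − E[|E(G)|] = 48 − 47/4 = 145/4.
Numerically: ≈ 36.250000.
(This is only a lower bound; the true E[α(G)] may be larger.)

E[α(G)] ≥ 145/4 ≈ 36.250000.


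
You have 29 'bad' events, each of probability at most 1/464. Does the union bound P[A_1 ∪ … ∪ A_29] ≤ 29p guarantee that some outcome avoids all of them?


Union bound: P[∪_{i=1}^{29} A_i] ≤ Σ_i P[A_i] ≤ 29·p = 29·(1/464) = 1/16.
Numerically: 1/16 ≈ 0.0625.
Is 1/16 < 1? YES.
Since P[∪ A_i] ≤ 1/16 < 1, the complement has P[∩ A_i^c] ≥ 1 − 1/16 = 15/16 > 0, so some outcome avoids every A_i.

29·p = 1/16 ≈ 0.0625; existence CERTIFIED by the union bound.


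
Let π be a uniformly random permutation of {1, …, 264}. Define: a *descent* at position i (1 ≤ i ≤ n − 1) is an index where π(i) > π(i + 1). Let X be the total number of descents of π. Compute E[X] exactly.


Write X = Σ X_I over i = 1, …, 263, with X_I the indicator of one descent.
There are 263 indicators.
For each fixed i, the pair (π(i), π(i+1)) is a uniformly random ordered pair of distinct values from {1, …, 264}; by symmetry P[π(i) > π(i+1)] = 1/2.
By linearity: E[X] = 263 · (1/2) = (264 − 1) · (1/2) = 263/2 ≈ 131.500.

E[X] = 263/2 = 131.500.


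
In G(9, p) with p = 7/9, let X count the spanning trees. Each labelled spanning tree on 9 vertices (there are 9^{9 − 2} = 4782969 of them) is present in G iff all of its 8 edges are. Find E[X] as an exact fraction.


K_9 has 9^{9 − 2} = 4782969 labelled spanning trees.
For each such spanning tree H, let X_H = 1 if all 8 edges of H are present in G. Then P[X_H = 1] = p^{8} = (7/9)^{8} = 5764801/43046721.
By linearity of expectation: E[X] = Σ_H E[X_H] = 4782969 · p^{8} = 4782969 · 5764801/43046721 = 5764801/9.
Numerically: E[X] ≈ 6.405e+05.

E[X] = 4782969 · (7/9)^{8} = 5764801/9 ≈ 6.405e+05.


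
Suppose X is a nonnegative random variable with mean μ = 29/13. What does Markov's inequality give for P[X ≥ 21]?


μ = E[X] = 29/13, a = 21.
Markov: P[X ≥ 21] ≤ μ/a = (29/13)/21 = 29/273.
Numerically: ≈ 0.106227.
(Since a = 21 > μ = 2.230769, the bound 29/273 is < 1 and informative.)

P[X ≥ 21] ≤ 29/273 ≈ 0.106227.


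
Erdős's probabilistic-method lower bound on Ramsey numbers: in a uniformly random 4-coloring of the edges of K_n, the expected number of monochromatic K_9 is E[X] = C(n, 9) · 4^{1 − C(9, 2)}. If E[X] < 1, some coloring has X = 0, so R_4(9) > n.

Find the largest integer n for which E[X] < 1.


We need C(n, 9) · 4^{1 − 36} < 1, i.e. C(n, 9) < 4^{36 − 1} = 1180591620717411303424.
Check values of n near the boundary:
  n = 912: C(912, 9) = 1156095740032081475120; 1156095740032081475120 < 1180591620717411303424? YES
  n = 913: C(913, 9) = 1167605542753639808390; 1167605542753639808390 < 1180591620717411303424? YES
  n = 914: C(914, 9) = 1179217089587653905932; 1179217089587653905932 < 1180591620717411303424? YES
  n = 915: C(915, 9) = 1190931166636537885130; 1190931166636537885130 < 1180591620717411303424? NO
  n = 916: C(916, 9) = 1202748565202942340440; 1202748565202942340440 < 1180591620717411303424? NO
  n = 917: C(917, 9) = 1214670081818390006810; 1214670081818390006810 < 1180591620717411303424? NO
The largest n with C(n, 9) < 1180591620717411303424 is n = 914 (where E[X] = 294804272396913476483/295147905179352825856 ≈ 0.998836). Hence R_4(9) > 914, i.e. R_4(9) ≥ 915.

Largest n = 914; hence R_4(9) > 914.


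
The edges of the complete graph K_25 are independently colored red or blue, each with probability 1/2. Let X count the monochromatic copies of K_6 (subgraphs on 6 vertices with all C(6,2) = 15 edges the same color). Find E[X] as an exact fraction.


Let X = Σ_S X_S over the C(25, 6) = 177100 subsets S of size 6, where X_S = 1 if the K_6 on S is monochromatic.
For a fixed S, the K_6 on S has C(6, 2) = 15 edges. P[all 15 edges red] = (1/2)^15, and likewise for blue, so P[monochromatic] = 2·(1/2)^15 = 2^{1 − 15} = 1/16384.
By linearity: E[X] = C(25, 6) · 2^{1 − 15} = 177100 · 1/16384 = 44275/4096.
Numerically: E[X] ≈ 10.8093.

E[X] = C(25,6)·2^(1−C(6,2)) = 44275/4096 ≈ 10.8093.


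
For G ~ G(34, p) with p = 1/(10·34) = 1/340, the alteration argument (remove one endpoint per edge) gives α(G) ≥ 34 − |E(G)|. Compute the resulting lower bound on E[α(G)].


E[|E(G)|] = C(34, 2)·p = 561 · (1/340) = 33/20.
E[α(G)] ≥ n − E[|E(G)|] = 34 − 33/20 = 647/20.
Numerically: ≈ 32.35000.
(This is only a lower bound; the true E[α(G)] may be larger.)

E[α(G)] ≥ 647/20 ≈ 32.35000.


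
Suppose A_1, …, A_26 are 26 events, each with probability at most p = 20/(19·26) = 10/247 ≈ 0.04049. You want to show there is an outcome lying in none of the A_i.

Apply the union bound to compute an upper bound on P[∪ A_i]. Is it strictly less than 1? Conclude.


Union bound: P[∪_{i=1}^{26} A_i] ≤ Σ_i P[A_i] ≤ 26·p = 26·(10/247) = 20/19.
Numerically: 20/19 ≈ 1.05263.
Is 20/19 < 1? NO.
Since the bound 20/19 is ≥ 1, the union bound is uninformative here; it does NOT by itself certify existence.

26·p = 20/19 ≈ 1.05263; existence NOT certified by the union bound.


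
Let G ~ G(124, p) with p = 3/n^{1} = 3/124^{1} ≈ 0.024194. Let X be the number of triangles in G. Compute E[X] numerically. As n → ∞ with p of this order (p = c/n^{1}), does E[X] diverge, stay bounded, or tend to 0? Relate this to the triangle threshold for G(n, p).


Number of potential triangles: C(124, 3) = 310124.
Each occurs with probability p³ ≈ (0.024194)³ ≈ 1.4161156e-05.
By linearity: E[X] = C(124, 3)·p³ ≈ 310124 · 1.4161156e-05 ≈ 4.39171.
Here α = 1, so p = 3/n is exactly at the triangle threshold p ~ 1/n. Asymptotically E[X] → c³/6 = 3³/6 = 9/2 ≈ 4.50000, a bounded constant. In this regime the triangle count is asymptotically Poisson(c³/6).

E[X] ≈ 4.39171; in regime p = Θ(1/n^{1}) E[X] stays bounded (at the triangle threshold p ~ 1/n).


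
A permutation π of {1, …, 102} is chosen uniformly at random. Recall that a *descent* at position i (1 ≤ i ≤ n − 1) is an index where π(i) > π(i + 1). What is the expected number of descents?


Write X = Σ X_I over i = 1, …, 101, with X_I the indicator of one descent.
There are 101 indicators.
For each fixed i, the pair (π(i), π(i+1)) is a uniformly random ordered pair of distinct values from {1, …, 102}; by symmetry P[π(i) > π(i+1)] = 1/2.
By linearity: E[X] = 101 · (1/2) = (102 − 1) · (1/2) = 101/2 ≈ 50.50000.

E[X] = 101/2 = 50.50000.


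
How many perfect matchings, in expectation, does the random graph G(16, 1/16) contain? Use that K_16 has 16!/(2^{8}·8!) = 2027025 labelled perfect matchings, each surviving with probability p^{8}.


K_16 has 16!/(2^{8}·8!) = 2027025 labelled perfect matchings.
For each such perfect matching H, let X_H = 1 if all 8 edges of H are present in G. Then P[X_H = 1] = p^{8} = (1/16)^{8} = 1/4294967296.
By linearity: E[X] = Σ_H E[X_H] = 2027025 · p^{8} = 2027025 · 1/4294967296 = 2027025/4294967296.
Numerically: E[X] ≈ 0.00047195.

E[X] = 2027025 · (1/16)^{8} = 2027025/4294967296 ≈ 0.00047195.


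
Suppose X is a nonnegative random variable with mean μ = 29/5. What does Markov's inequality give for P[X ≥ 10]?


μ = E[X] = 29/5, a = 10.
Markov: P[X ≥ 10] ≤ μ/a = (29/5)/10 = 29/50.
Numerically: ≈ 0.5800.
(Since a = 10 > μ = 5.8000, the bound 29/50 is < 1 and informative.)

P[X ≥ 10] ≤ 29/50 ≈ 0.5800.


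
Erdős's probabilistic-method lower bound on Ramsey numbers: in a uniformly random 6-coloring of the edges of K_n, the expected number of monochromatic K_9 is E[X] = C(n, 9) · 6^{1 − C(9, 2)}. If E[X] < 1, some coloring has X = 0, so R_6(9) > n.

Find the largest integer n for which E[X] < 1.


We need C(n, 9) · 6^{1 − 36} < 1, i.e. C(n, 9) < 6^{36 − 1} = 1719070799748422591028658176.
Check values of n near the boundary:
  n = 4402: C(4402, 9) = 1696419745356657449393393700; 1696419745356657449393393700 < 1719070799748422591028658176? YES
  n = 4403: C(4403, 9) = 1699894433046281918452233150; 1699894433046281918452233150 < 1719070799748422591028658176? YES
  n = 4404: C(4404, 9) = 1703375445537161676647015880; 1703375445537161676647015880 < 1719070799748422591028658176? YES
  n = 4405: C(4405, 9) = 1706862792900636302463627150; 1706862792900636302463627150 < 1719070799748422591028658176? YES
  n = 4406: C(4406, 9) = 1710356485221788389505285700; 1710356485221788389505285700 < 1719070799748422591028658176? YES
  n = 4407: C(4407, 9) = 1713856532599459170657070050; 1713856532599459170657070050 < 1719070799748422591028658176? YES
  n = 4408: C(4408, 9) = 1717362945146264156457459600; 1717362945146264156457459600 < 1719070799748422591028658176? YES
  n = 4409: C(4409, 9) = 1720875732988608787686577131; 1720875732988608787686577131 < 1719070799748422591028658176? NO
The largest n with C(n, 9) < 1719070799748422591028658176 is n = 4408 (where E[X] = 35778394690547169926197075/35813974994758803979763712 ≈ 0.999007). Hence R_6(9) > 4408, i.e. R_6(9) ≥ 4409.

Largest n = 4408; hence R_6(9) > 4408.


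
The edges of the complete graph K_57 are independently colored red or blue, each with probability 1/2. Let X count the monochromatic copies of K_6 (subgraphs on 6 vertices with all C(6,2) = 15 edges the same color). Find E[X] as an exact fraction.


Let X = Σ_S X_S over the C(57, 6) = 36288252 subsets S of size 6, where X_S = 1 if the K_6 on S is monochromatic.
For a fixed S, the K_6 on S has C(6, 2) = 15 edges. P[all 15 edges red] = (1/2)^15, and likewise for blue, so P[monochromatic] = 2·(1/2)^15 = 2^{1 − 15} = 1/16384.
Summing: E[X] = C(57, 6) · 2^{1 − 15} = 36288252 · 1/16384 = 9072063/4096.
Numerically: E[X] ≈ 2214.859.

E[X] = C(57,6)·2^(1−C(6,2)) = 9072063/4096 ≈ 2214.859.


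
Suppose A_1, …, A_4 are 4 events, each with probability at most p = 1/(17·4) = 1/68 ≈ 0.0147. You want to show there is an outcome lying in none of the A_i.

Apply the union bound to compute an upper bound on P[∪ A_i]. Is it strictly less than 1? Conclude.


Union bound: P[∪_{i=1}^{4} A_i] ≤ Σ_i P[A_i] ≤ 4·p = 4·(1/68) = 1/17.
Numerically: 1/17 ≈ 0.0588.
Is 1/17 < 1? YES.
Since P[∪ A_i] ≤ 1/17 < 1, the complement has P[∩ A_i^c] ≥ 1 − 1/17 = 16/17 > 0, so some outcome avoids every A_i.

4·p = 1/17 ≈ 0.0588; existence CERTIFIED by the union bound.


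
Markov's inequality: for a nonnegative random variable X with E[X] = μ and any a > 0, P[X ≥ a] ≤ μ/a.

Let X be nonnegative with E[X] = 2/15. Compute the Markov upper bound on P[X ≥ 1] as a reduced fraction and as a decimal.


μ = E[X] = 2/15, a = 1.
Markov: P[X ≥ 1] ≤ μ/a = (2/15)/1 = 2/15.
Numerically: ≈ 0.133333.
(Since a = 1 > μ = 0.133333, the bound 2/15 is < 1 and informative.)

P[X ≥ 1] ≤ 2/15 ≈ 0.133333.


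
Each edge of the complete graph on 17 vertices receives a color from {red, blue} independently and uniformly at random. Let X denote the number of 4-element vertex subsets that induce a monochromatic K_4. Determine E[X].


Let X = Σ_S X_S over the C(17, 4) = 2380 subsets S of size 4, where X_S = 1 if the K_4 on S is monochromatic.
For a fixed S, the K_4 on S has C(4, 2) = 6 edges. P[all 6 edges red] = (1/2)^6, and likewise for blue, so P[monochromatic] = 2·(1/2)^6 = 2^{1 − 6} = 1/32.
By linearity: E[X] = C(17, 4) · 2^{1 − 6} = 2380 · 1/32 = 595/8.
Numerically: E[X] ≈ 74.3750.

E[X] = C(17,4)·2^(1−C(4,2)) = 595/8 ≈ 74.3750.


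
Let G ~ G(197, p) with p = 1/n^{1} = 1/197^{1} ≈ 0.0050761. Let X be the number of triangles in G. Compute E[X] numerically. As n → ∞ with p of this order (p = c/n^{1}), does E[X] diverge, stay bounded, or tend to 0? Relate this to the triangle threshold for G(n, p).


Number of potential triangles: C(197, 3) = 1254890.
Each occurs with probability p³ ≈ (0.0050761)³ ≈ 1.3079807e-07.
By linearity: E[X] = C(197, 3)·p³ ≈ 1254890 · 1.3079807e-07 ≈ 0.16414.
Here α = 1, so p = 1/n is exactly at the triangle threshold p ~ 1/n. Asymptotically E[X] → c³/6 = 1³/6 = 1/6 ≈ 0.16667, a bounded constant. In this regime the triangle count is asymptotically Poisson(c³/6).

E[X] ≈ 0.16414; in regime p = Θ(1/n^{1}) E[X] stays bounded (at the triangle threshold p ~ 1/n).


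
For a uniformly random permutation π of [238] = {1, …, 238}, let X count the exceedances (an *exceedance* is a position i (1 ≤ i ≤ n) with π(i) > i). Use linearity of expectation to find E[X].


Write X = Σ_{i=1}^{238} X_i, where X_i = 1_{π(i) > i}.
For each fixed i, π(i) is uniform over {1, …, 238} (marginal of a uniform permutation), so P[π(i) > i] = (n − i)/n. Summing: Σ_{i=1}^{238} (n − i)/n = (0 + 1 + … + 237)/238 = 238(238 − 1)/(2·238) = (238 − 1)/2.
Hence E[X] = Σ_{i=1}^{238} (238 − i)/238 = 237/2 ≈ 118.500000.

E[X] = 237/2 = 118.500000.


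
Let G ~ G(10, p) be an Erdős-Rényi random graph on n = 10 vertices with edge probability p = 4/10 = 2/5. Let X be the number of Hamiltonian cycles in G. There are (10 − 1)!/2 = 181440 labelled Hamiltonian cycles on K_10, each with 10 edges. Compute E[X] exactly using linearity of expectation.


K_10 has (10 − 1)!/2 = 181440 labelled Hamiltonian cycles.
For each such Hamiltonian cycle H, let X_H = 1 if all 10 edges of H are present in G. Then P[X_H = 1] = p^{10} = (2/5)^{10} = 1024/9765625.
By linearity: E[X] = Σ_H E[X_H] = 181440 · p^{10} = 181440 · 1024/9765625 = 37158912/1953125.
Numerically: E[X] ≈ 19.0254.

E[X] = 181440 · (2/5)^{10} = 37158912/1953125 ≈ 19.0254.


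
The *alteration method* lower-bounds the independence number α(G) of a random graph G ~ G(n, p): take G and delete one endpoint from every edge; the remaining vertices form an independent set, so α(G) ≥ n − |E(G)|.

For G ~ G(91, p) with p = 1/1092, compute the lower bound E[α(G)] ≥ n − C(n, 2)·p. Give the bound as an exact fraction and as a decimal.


E[|E(G)|] = C(91, 2)·p = 4095 · (1/1092) = 15/4.
E[α(G)] ≥ n − E[|E(G)|] = 91 − 15/4 = 349/4.
Numerically: ≈ 87.250000.
(This is only a lower bound; the true E[α(G)] may be larger.)

E[α(G)] ≥ 349/4 ≈ 87.250000.


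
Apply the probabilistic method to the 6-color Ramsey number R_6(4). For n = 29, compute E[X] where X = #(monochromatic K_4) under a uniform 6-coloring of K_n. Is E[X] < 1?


E[X] = C(29, 4) · 6^{1 − 6} = 23751 · 6^{−5} = 23751/7776.
As a reduced fraction: E[X] = 2639/864 ≈ 3.0543981.
Is E[X] < 1? NO.
Since E[X] ≥ 1, the first-moment bound is inconclusive at n = 29; it does NOT by itself certify R_6(4) > 29.

E[X] = 2639/864 ≈ 3.0543981; E[X] ≥ 1; first-moment method inconclusive here.


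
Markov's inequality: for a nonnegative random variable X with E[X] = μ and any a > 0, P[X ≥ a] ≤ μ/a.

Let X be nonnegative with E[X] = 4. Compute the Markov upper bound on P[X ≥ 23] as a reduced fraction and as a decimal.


μ = E[X] = 4, a = 23.
Markov: P[X ≥ 23] ≤ μ/a = (4)/23 = 4/23.
Numerically: ≈ 0.173913.
(Since a = 23 > μ = 4.000000, the bound 4/23 is < 1 and informative.)

P[X ≥ 23] ≤ 4/23 ≈ 0.173913.


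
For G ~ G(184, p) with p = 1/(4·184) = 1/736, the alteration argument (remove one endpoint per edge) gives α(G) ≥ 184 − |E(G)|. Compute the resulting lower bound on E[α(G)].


E[|E(G)|] = C(184, 2)·p = 16836 · (1/736) = 183/8.
E[α(G)] ≥ n − E[|E(G)|] = 184 − 183/8 = 1289/8.
Numerically: ≈ 161.12500.
(This is only a lower bound; the true E[α(G)] may be larger.)

E[α(G)] ≥ 1289/8 ≈ 161.12500.


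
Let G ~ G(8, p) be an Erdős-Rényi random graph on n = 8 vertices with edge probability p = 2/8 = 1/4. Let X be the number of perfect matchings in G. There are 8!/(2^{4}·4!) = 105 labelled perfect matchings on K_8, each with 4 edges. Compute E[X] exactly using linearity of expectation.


K_8 has 8!/(2^{4}·4!) = 105 labelled perfect matchings.
For each such perfect matching H, let X_H = 1 if all 4 edges of H are present in G. Then P[X_H = 1] = p^{4} = (1/4)^{4} = 1/256.
Summing the indicators: E[X] = Σ_H E[X_H] = 105 · p^{4} = 105 · 1/256 = 105/256.
Numerically: E[X] ≈ 0.41.

E[X] = 105 · (1/4)^{4} = 105/256 ≈ 0.41.


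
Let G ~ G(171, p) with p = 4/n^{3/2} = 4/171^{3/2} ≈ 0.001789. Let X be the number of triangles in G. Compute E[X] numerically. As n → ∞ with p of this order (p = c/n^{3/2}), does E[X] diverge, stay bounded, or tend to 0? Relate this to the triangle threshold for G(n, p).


Number of potential triangles: C(171, 3) = 818805.
Each occurs with probability p³ ≈ (0.001789)³ ≈ 5.723972e-09.
By linearity: E[X] = C(171, 3)·p³ ≈ 818805 · 5.723972e-09 ≈ 0.0047.
Since α = 3/2 > 1, p = c/n^{3/2} = o(1/n) is below the triangle threshold p ~ 1/n. Asymptotically E[X] ~ (c³/6)·n^{3(1−α)} = (4³/6)·n^{-1.5} → 0, so by Markov's inequality G has no triangles w.h.p.

E[X] ≈ 0.0047; in regime p = Θ(1/n^{3/2}) E[X] tends to 0 (below the triangle threshold p ~ 1/n).


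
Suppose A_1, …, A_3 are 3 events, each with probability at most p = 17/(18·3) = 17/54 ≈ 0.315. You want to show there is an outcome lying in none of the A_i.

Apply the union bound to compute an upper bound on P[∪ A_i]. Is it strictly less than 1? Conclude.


Union bound: P[∪_{i=1}^{3} A_i] ≤ Σ_i P[A_i] ≤ 3·p = 3·(17/54) = 17/18.
Numerically: 17/18 ≈ 0.944.
Is 17/18 < 1? YES.
Since P[∪ A_i] ≤ 17/18 < 1, the complement has P[∩ A_i^c] ≥ 1 − 17/18 = 1/18 > 0, so some outcome avoids every A_i.

3·p = 17/18 ≈ 0.944; existence CERTIFIED by the union bound.


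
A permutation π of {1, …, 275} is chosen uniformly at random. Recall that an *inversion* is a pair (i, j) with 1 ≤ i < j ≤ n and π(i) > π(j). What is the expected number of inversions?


Write X = Σ X_I over the C(275, 2) = 37675 pairs i < j, with X_I the indicator of one inversion.
There are 37675 indicators.
For each fixed pair i < j, the values π(i) and π(j) are two distinct elements of {1, …, 275} in uniformly random order; by symmetry P[π(i) > π(j)] = 1/2.
By linearity: E[X] = 37675 · (1/2) = C(275, 2) · (1/2) = 37675/2 = 37675/2 ≈ 18837.5000.

E[X] = 37675/2 = 18837.5000.


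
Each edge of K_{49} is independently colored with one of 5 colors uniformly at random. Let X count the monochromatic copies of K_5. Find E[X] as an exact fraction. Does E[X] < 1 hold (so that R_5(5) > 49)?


E[X] = C(49, 5) · 5^{1 − 10} = 1906884 · 5^{−9} = 1906884/1953125.
As a reduced fraction: E[X] = 1906884/1953125 ≈ 0.976325.
Is E[X] < 1? YES.
Since E[X] < 1, there exists a 5-coloring of K_{49} with no monochromatic K_5; hence R_5(5) > 49.

E[X] = 1906884/1953125 ≈ 0.976325; E[X] < 1, so R_5(5) > 49.


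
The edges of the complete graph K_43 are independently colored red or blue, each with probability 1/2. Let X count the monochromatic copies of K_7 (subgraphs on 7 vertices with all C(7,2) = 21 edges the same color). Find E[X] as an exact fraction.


Let X = Σ_S X_S over the C(43, 7) = 32224114 subsets S of size 7, where X_S = 1 if the K_7 on S is monochromatic.
For a fixed S, the K_7 on S has C(7, 2) = 21 edges. P[all 21 edges red] = (1/2)^21, and likewise for blue, so P[monochromatic] = 2·(1/2)^21 = 2^{1 − 21} = 1/1048576.
By linearity: E[X] = C(43, 7) · 2^{1 − 21} = 32224114 · 1/1048576 = 16112057/524288.
Numerically: E[X] ≈ 30.731.

E[X] = C(43,7)·2^(1−C(7,2)) = 16112057/524288 ≈ 30.731.


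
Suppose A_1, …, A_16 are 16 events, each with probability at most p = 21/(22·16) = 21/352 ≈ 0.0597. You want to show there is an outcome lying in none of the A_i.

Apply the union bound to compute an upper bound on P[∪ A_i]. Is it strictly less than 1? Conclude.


Union bound: P[∪_{i=1}^{16} A_i] ≤ Σ_i P[A_i] ≤ 16·p = 16·(21/352) = 21/22.
Numerically: 21/22 ≈ 0.9545.
Is 21/22 < 1? YES.
Since P[∪ A_i] ≤ 21/22 < 1, the complement has P[∩ A_i^c] ≥ 1 − 21/22 = 1/22 > 0, so some outcome avoids every A_i.

16·p = 21/22 ≈ 0.9545; existence CERTIFIED by the union bound.


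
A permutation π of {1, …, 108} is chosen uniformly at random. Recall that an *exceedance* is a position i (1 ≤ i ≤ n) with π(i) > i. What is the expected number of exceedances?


Write X = Σ_{i=1}^{108} X_i, where X_i = 1_{π(i) > i}.
For each fixed i, π(i) is uniform over {1, …, 108} (marginal of a uniform permutation), so P[π(i) > i] = (n − i)/n. Summing: Σ_{i=1}^{108} (n − i)/n = (0 + 1 + … + 107)/108 = 108(108 − 1)/(2·108) = (108 − 1)/2.
Hence E[X] = Σ_{i=1}^{108} (108 − i)/108 = 107/2 ≈ 53.500000.

E[X] = 107/2 = 53.500000.


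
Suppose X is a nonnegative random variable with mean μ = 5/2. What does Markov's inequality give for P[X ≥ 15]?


μ = E[X] = 5/2, a = 15.
Markov: P[X ≥ 15] ≤ μ/a = (5/2)/15 = 1/6.
Numerically: ≈ 0.16667.
(Since a = 15 > μ = 2.50000, the bound 1/6 is < 1 and informative.)

P[X ≥ 15] ≤ 1/6 ≈ 0.16667.


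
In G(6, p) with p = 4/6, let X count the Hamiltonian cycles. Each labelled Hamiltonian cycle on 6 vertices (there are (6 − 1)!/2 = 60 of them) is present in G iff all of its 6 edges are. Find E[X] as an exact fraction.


K_6 has (6 − 1)!/2 = 60 labelled Hamiltonian cycles.
For each such Hamiltonian cycle H, let X_H = 1 if all 6 edges of H are present in G. Then P[X_H = 1] = p^{6} = (2/3)^{6} = 64/729.
Summing the indicators: E[X] = Σ_H E[X_H] = 60 · p^{6} = 60 · 64/729 = 1280/243.
Numerically: E[X] ≈ 5.2675.

E[X] = 60 · (2/3)^{6} = 1280/243 ≈ 5.2675.


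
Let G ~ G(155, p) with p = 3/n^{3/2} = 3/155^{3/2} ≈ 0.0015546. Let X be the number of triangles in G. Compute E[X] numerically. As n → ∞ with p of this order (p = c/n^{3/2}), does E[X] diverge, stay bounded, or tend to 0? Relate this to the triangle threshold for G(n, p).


Number of potential triangles: C(155, 3) = 608685.
Each occurs with probability p³ ≈ (0.0015546)³ ≈ 3.7572589e-09.
By linearity: E[X] = C(155, 3)·p³ ≈ 608685 · 3.7572589e-09 ≈ 0.00229.
Since α = 3/2 > 1, p = c/n^{3/2} = o(1/n) is below the triangle threshold p ~ 1/n. Asymptotically E[X] ~ (c³/6)·n^{3(1−α)} = (3³/6)·n^{-1.5} → 0, so by Markov's inequality G has no triangles w.h.p.

E[X] ≈ 0.00229; in regime p = Θ(1/n^{3/2}) E[X] tends to 0 (below the triangle threshold p ~ 1/n).


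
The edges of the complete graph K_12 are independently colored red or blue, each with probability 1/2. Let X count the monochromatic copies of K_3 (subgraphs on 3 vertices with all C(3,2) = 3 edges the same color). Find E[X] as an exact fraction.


Let X = Σ_S X_S over the C(12, 3) = 220 subsets S of size 3, where X_S = 1 if the K_3 on S is monochromatic.
For a fixed S, the K_3 on S has C(3, 2) = 3 edges. P[all 3 edges red] = (1/2)^3, and likewise for blue, so P[monochromatic] = 2·(1/2)^3 = 2^{1 − 3} = 1/4.
By linearity: E[X] = C(12, 3) · 2^{1 − 3} = 220 · 1/4 = 55.
Numerically: E[X] ≈ 55.000.

E[X] = C(12,3)·2^(1−C(3,2)) = 55 ≈ 55.000.


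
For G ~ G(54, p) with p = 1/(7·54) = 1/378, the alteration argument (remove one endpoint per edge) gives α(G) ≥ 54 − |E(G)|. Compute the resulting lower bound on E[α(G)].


E[|E(G)|] = C(54, 2)·p = 1431 · (1/378) = 53/14.
E[α(G)] ≥ n − E[|E(G)|] = 54 − 53/14 = 703/14.
Numerically: ≈ 50.214.
(This is only a lower bound; the true E[α(G)] may be larger.)

E[α(G)] ≥ 703/14 ≈ 50.214.


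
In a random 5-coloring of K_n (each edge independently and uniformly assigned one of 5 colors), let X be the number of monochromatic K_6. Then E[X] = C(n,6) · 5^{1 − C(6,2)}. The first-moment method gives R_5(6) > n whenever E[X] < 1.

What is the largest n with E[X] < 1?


We need C(n, 6) · 5^{1 − 15} < 1, i.e. C(n, 6) < 5^{15 − 1} = 6103515625.
Check values of n near the boundary:
  n = 128: C(128, 6) = 5423611200; 5423611200 < 6103515625? YES
  n = 129: C(129, 6) = 5688177600; 5688177600 < 6103515625? YES
  n = 130: C(130, 6) = 5963412000; 5963412000 < 6103515625? YES
  n = 131: C(131, 6) = 6249655776; 6249655776 < 6103515625? NO
  n = 132: C(132, 6) = 6547258432; 6547258432 < 6103515625? NO
  n = 133: C(133, 6) = 6856577728; 6856577728 < 6103515625? NO
The largest n with C(n, 6) < 6103515625 is n = 130 (where E[X] = 47707296/48828125 ≈ 0.9770). Hence R_5(6) > 130, i.e. R_5(6) ≥ 131.

Largest n = 130; hence R_5(6) > 130.


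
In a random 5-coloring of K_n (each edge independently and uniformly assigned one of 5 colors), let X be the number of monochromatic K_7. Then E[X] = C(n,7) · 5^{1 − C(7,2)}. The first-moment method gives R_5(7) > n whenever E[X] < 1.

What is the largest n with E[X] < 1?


We need C(n, 7) · 5^{1 − 21} < 1, i.e. C(n, 7) < 5^{21 − 1} = 95367431640625.
Check values of n near the boundary:
  n = 332: C(332, 7) = 82772214646616; 82772214646616 < 95367431640625? YES
  n = 333: C(333, 7) = 84549532139028; 84549532139028 < 95367431640625? YES
  n = 334: C(334, 7) = 86359460961576; 86359460961576 < 95367431640625? YES
  n = 335: C(335, 7) = 88202498238195; 88202498238195 < 95367431640625? YES
  n = 336: C(336, 7) = 90079147136880; 90079147136880 < 95367431640625? YES
  n = 337: C(337, 7) = 91989916924632; 91989916924632 < 95367431640625? YES
  n = 338: C(338, 7) = 93935323022736; 93935323022736 < 95367431640625? YES
  n = 339: C(339, 7) = 95915887062372; 95915887062372 < 95367431640625? NO
  n = 340: C(340, 7) = 97932136940560; 97932136940560 < 95367431640625? NO
The largest n with C(n, 7) < 95367431640625 is n = 338 (where E[X] = 93935323022736/95367431640625 ≈ 0.985). Hence R_5(7) > 338, i.e. R_5(7) ≥ 339.

Largest n = 338; hence R_5(7) > 338.


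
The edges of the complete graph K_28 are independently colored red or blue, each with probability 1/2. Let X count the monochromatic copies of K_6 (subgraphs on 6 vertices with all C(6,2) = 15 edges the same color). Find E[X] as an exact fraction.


Let X = Σ_S X_S over the C(28, 6) = 376740 subsets S of size 6, where X_S = 1 if the K_6 on S is monochromatic.
For a fixed S, the K_6 on S has C(6, 2) = 15 edges. P[all 15 edges red] = (1/2)^15, and likewise for blue, so P[monochromatic] = 2·(1/2)^15 = 2^{1 − 15} = 1/16384.
By linearity of expectation: E[X] = C(28, 6) · 2^{1 − 15} = 376740 · 1/16384 = 94185/4096.
Numerically: E[X] ≈ 22.994.

E[X] = C(28,6)·2^(1−C(6,2)) = 94185/4096 ≈ 22.994.


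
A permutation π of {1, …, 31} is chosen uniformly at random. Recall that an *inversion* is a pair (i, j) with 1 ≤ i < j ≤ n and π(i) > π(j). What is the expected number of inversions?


Write X = Σ X_I over the C(31, 2) = 465 pairs i < j, with X_I the indicator of one inversion.
There are 465 indicators.
For each fixed pair i < j, the values π(i) and π(j) are two distinct elements of {1, …, 31} in uniformly random order; by symmetry P[π(i) > π(j)] = 1/2.
By linearity: E[X] = 465 · (1/2) = C(31, 2) · (1/2) = 465/2 = 465/2 ≈ 232.50000.

E[X] = 465/2 = 232.50000.


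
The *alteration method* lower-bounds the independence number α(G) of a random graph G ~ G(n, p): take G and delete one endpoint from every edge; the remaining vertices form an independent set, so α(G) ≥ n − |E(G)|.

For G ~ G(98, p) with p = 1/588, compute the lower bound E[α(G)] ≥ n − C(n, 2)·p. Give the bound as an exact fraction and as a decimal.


E[|E(G)|] = C(98, 2)·p = 4753 · (1/588) = 97/12.
E[α(G)] ≥ n − E[|E(G)|] = 98 − 97/12 = 1079/12.
Numerically: ≈ 89.916667.
(This is only a lower bound; the true E[α(G)] may be larger.)

E[α(G)] ≥ 1079/12 ≈ 89.916667.


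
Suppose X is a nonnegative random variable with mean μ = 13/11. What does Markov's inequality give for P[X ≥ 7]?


μ = E[X] = 13/11, a = 7.
Markov: P[X ≥ 7] ≤ μ/a = (13/11)/7 = 13/77.
Numerically: ≈ 0.168831.
(Since a = 7 > μ = 1.181818, the bound 13/77 is < 1 and informative.)

P[X ≥ 7] ≤ 13/77 ≈ 0.168831.


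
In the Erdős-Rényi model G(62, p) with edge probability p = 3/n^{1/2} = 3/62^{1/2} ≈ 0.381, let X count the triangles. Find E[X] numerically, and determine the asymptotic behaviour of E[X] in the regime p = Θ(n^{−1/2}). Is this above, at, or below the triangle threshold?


Number of potential triangles: C(62, 3) = 37820.
Each occurs with probability p³ ≈ (0.381)³ ≈ 5.530651e-02.
By linearity: E[X] = C(62, 3)·p³ ≈ 37820 · 5.530651e-02 ≈ 2091.6921.
Since α = 1/2 < 1, p = c/n^{1/2} ≫ 1/n is above the triangle threshold p ~ 1/n. Asymptotically E[X] ~ (c³/6)·n^{3(1−α)} = (3³/6)·n^{1.5} → ∞; triangles are abundant w.h.p.

E[X] ≈ 2091.6921; in regime p = Θ(1/n^{1/2}) E[X] diverges (above the triangle threshold p ~ 1/n).


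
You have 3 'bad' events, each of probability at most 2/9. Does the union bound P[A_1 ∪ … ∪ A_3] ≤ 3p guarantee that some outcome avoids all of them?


Union bound: P[∪_{i=1}^{3} A_i] ≤ Σ_i P[A_i] ≤ 3·p = 3·(2/9) = 2/3.
Numerically: 2/3 ≈ 0.6667.
Is 2/3 < 1? YES.
Since P[∪ A_i] ≤ 2/3 < 1, the complement has P[∩ A_i^c] ≥ 1 − 2/3 = 1/3 > 0, so some outcome avoids every A_i.

3·p = 2/3 ≈ 0.6667; existence CERTIFIED by the union bound.


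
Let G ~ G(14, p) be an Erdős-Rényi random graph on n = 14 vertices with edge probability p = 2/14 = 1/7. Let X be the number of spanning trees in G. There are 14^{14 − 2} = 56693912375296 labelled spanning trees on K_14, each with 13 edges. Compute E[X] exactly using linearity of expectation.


K_14 has 14^{14 − 2} = 56693912375296 labelled spanning trees.
For each such spanning tree H, let X_H = 1 if all 13 edges of H are present in G. Then P[X_H = 1] = p^{13} = (1/7)^{13} = 1/96889010407.
Summing the indicators: E[X] = Σ_H E[X_H] = 56693912375296 · p^{13} = 56693912375296 · 1/96889010407 = 4096/7.
Numerically: E[X] ≈ 585.1.

E[X] = 56693912375296 · (1/7)^{13} = 4096/7 ≈ 585.1.


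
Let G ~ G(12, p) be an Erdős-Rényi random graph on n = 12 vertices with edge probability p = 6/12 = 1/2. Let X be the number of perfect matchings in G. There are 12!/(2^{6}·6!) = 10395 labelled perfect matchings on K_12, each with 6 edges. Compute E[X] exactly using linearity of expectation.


K_12 has 12!/(2^{6}·6!) = 10395 labelled perfect matchings.
For each such perfect matching H, let X_H = 1 if all 6 edges of H are present in G. Then P[X_H = 1] = p^{6} = (1/2)^{6} = 1/64.
Summing the indicators: E[X] = Σ_H E[X_H] = 10395 · p^{6} = 10395 · 1/64 = 10395/64.
Numerically: E[X] ≈ 162.422.

E[X] = 10395 · (1/2)^{6} = 10395/64 ≈ 162.422.


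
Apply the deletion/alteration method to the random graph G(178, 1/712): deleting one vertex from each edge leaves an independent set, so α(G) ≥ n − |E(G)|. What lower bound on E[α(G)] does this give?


E[|E(G)|] = C(178, 2)·p = 15753 · (1/712) = 177/8.
E[α(G)] ≥ n − E[|E(G)|] = 178 − 177/8 = 1247/8.
Numerically: ≈ 155.875000.
(This is only a lower bound; the true E[α(G)] may be larger.)

E[α(G)] ≥ 1247/8 ≈ 155.875000.


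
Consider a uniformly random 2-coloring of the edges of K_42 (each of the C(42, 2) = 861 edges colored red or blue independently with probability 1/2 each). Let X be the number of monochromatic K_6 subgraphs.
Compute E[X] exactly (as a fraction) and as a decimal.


Let X = Σ_S X_S over the C(42, 6) = 5245786 subsets S of size 6, where X_S = 1 if the K_6 on S is monochromatic.
For a fixed S, the K_6 on S has C(6, 2) = 15 edges. P[all 15 edges red] = (1/2)^15, and likewise for blue, so P[monochromatic] = 2·(1/2)^15 = 2^{1 − 15} = 1/16384.
Summing: E[X] = C(42, 6) · 2^{1 − 15} = 5245786 · 1/16384 = 2622893/8192.
Numerically: E[X] ≈ 320.17737.

E[X] = C(42,6)·2^(1−C(6,2)) = 2622893/8192 ≈ 320.17737.


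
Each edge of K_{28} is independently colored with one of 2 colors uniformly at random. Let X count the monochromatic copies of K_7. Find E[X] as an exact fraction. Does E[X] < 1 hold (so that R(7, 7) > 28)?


E[X] = C(28, 7) · 2^{1 − 21} = 1184040 · 2^{−20} = 1184040/1048576.
As a reduced fraction: E[X] = 148005/131072 ≈ 1.1291885.
Is E[X] < 1? NO.
Since E[X] ≥ 1, the first-moment bound is inconclusive at n = 28; it does NOT by itself certify R(7, 7) > 28.

E[X] = 148005/131072 ≈ 1.1291885; E[X] ≥ 1; first-moment method inconclusive here.


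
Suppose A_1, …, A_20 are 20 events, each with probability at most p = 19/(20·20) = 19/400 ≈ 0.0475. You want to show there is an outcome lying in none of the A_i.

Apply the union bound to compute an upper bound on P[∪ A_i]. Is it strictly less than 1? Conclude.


Union bound: P[∪_{i=1}^{20} A_i] ≤ Σ_i P[A_i] ≤ 20·p = 20·(19/400) = 19/20.
Numerically: 19/20 ≈ 0.9500.
Is 19/20 < 1? YES.
Since P[∪ A_i] ≤ 19/20 < 1, the complement has P[∩ A_i^c] ≥ 1 − 19/20 = 1/20 > 0, so some outcome avoids every A_i.

20·p = 19/20 ≈ 0.9500; existence CERTIFIED by the union bound.


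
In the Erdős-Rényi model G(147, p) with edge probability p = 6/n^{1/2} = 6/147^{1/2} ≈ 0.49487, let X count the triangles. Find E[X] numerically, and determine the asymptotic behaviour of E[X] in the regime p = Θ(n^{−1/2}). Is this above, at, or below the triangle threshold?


Number of potential triangles: C(147, 3) = 518665.
Each occurs with probability p³ ≈ (0.49487)³ ≈ 1.2119306e-01.
By linearity: E[X] = C(147, 3)·p³ ≈ 518665 · 1.2119306e-01 ≈ 62858.59816.
Since α = 1/2 < 1, p = c/n^{1/2} ≫ 1/n is above the triangle threshold p ~ 1/n. Asymptotically E[X] ~ (c³/6)·n^{3(1−α)} = (6³/6)·n^{1.5} → ∞; triangles are abundant w.h.p.

E[X] ≈ 62858.59816; in regime p = Θ(1/n^{1/2}) E[X] diverges (above the triangle threshold p ~ 1/n).


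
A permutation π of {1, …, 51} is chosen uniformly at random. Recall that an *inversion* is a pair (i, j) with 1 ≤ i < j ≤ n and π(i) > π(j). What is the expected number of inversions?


Write X = Σ X_I over the C(51, 2) = 1275 pairs i < j, with X_I the indicator of one inversion.
There are 1275 indicators.
For each fixed pair i < j, the values π(i) and π(j) are two distinct elements of {1, …, 51} in uniformly random order; by symmetry P[π(i) > π(j)] = 1/2.
By linearity: E[X] = 1275 · (1/2) = C(51, 2) · (1/2) = 1275/2 = 1275/2 ≈ 637.500000.

E[X] = 1275/2 = 637.500000.


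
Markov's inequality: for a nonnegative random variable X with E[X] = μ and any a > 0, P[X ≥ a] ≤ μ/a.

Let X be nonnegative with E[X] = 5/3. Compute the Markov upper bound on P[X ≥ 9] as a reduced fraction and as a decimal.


μ = E[X] = 5/3, a = 9.
Markov: P[X ≥ 9] ≤ μ/a = (5/3)/9 = 5/27.
Numerically: ≈ 0.185185.
(Since a = 9 > μ = 1.666667, the bound 5/27 is < 1 and informative.)

P[X ≥ 9] ≤ 5/27 ≈ 0.185185.
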